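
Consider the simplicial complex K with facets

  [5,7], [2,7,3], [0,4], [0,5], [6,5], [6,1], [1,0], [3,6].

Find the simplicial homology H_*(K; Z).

H_0 ≅ Z,  H_1 ≅ Z^2,  H_2 = 0.

K has 8 vertices, 10 edges, 1 triangle.
rank ∂_0 = 0, rank ∂_1 = 7 ⇒ b_0 = 8 − 0 − 7 = 1; all invariant factors of ∂_1 are 1 so no torsion. So H_0 ≅ Z.
rank ∂_1 = 7, rank ∂_2 = 1 ⇒ b_1 = 10 − 7 − 1 = 2; all invariant factors of ∂_2 are 1 so no torsion. So H_1 ≅ Z^2.
rank ∂_2 = 1, rank ∂_3 = 0 ⇒ b_2 = 1 − 1 − 0 = 0. So H_2 ≅ 0.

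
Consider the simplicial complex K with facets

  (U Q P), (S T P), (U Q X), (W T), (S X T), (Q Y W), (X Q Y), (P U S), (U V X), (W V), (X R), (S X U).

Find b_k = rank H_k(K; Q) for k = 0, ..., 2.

b_0 = 1, b_1 = 2, b_2 = 0.

Take the total order P < Q < R < S < T < U < V < W < X < Y on the vertex set. Then K (dimension 2) consists of the simplices:

  0-simplices (10): P, Q, R, S, T, U, V, W, X, Y
  1-simplices (20): PQ, PS, PT, PU, QU, QW, QX, QY, RX, ST, SU, SX, TW, TX, UV, UX, VW, VX, WY, XY
  2-simplices (9): PQU, PST, PSU, QUX, QWY, QXY, STX, SUX, UVX

giving chain groups C_0 ≅ Z^10, C_1 ≅ Z^20, C_2 ≅ Z^9.

∂_1: C_1 → C_0 sends each edge [p,q] (with p < q) to q − p.
The resulting 10×20 matrix has rank 9, and its Smith normal form has invariant factors (1,1,1,1,1,1,1,1,1).

The boundary map ∂_2: C_2 → C_1 sends each 2-simplex [p,q,r] to [q,r] − [p,r] + [p,q]. For instance
  ∂PSU = SU − PU + PS,
  ∂SUX = UX − SX + SU.
The 20×9 boundary matrix has rank 9 and Smith normal form diag(1,1,1,1,1,1,1,1,1).

Now H_k = ker ∂_k / im ∂_{k+1}, so:

  H_0: rank C_0 − rank ∂_1 = 10 − 9 = 1, and the invariant factors of ∂_1 are all 1, so H_0 = Z.
  H_1: rank ker ∂_1 − rank ∂_2 = (20 − 9) − 9 = 2, and the invariant factors of ∂_2 are all 1, so H_1 = Z^2.
  H_2: rank ker ∂_2 − rank ∂_3 = (9 − 9) − 0 = 0, and there is no ∂_3, so H_2 = 0.

Hence the Betti numbers are b_0 = 1, b_1 = 2, b_2 = 0.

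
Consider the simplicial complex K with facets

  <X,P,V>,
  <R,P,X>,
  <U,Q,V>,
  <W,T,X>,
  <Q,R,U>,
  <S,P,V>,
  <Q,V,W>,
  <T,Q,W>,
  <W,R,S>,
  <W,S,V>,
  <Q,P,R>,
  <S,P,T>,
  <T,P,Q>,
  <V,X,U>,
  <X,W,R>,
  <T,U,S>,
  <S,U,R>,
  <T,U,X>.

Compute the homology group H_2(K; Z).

K has 9 vertices, 27 edges, 18 triangles.
rank ∂_2 = 17, rank ∂_3 = 0 ⇒ b_2 = 18 − 17 − 0 = 1. So H_2 ≅ Z.

H_2 = Z.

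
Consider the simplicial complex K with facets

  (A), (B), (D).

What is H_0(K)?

Fix the vertex order A < B < D and write every simplex with vertices in increasing order. Then dim K = 0 and the simplices of K are:

  0-simplices (3): A, B, D

Hence C_0 ≅ Z^3.

Reading off H_k = ker ∂_k / im ∂_{k+1}:

  H_0: rank C_0 − rank ∂_1 = 3 − 0 = 3, and there is no ∂_1, so H_0 ≅ Z^3.

(K is a triangulation of a set of 3 points.)

H_0 ≅ Z^3.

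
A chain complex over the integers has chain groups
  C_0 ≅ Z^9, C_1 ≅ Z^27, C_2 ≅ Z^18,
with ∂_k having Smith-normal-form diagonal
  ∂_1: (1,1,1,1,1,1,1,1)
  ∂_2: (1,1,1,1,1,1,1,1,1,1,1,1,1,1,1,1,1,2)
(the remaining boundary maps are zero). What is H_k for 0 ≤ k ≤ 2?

H_0: b_0 = 9 − 0 − 8 = 1; torsion from ∂_1 factors > 1: none. So H_0 ≅ Z.
H_1: b_1 = 27 − 8 − 18 = 1; torsion from ∂_2 factors > 1: [2]. So H_1 ≅ Z ⊕ Z/2Z.
H_2: b_2 = 18 − 18 − 0 = 0; torsion from ∂_3 factors > 1: none. So H_2 ≅ 0.

H_0 ≅ Z,  H_1 ≅ Z ⊕ Z/2Z,  H_2 = 0.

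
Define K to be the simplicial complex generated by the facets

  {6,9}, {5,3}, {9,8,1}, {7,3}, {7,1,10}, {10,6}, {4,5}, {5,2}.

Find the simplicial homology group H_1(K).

We work with the vertex ordering 1 < 2 < 3 < 4 < 5 < 6 < 7 < 8 < 9 < 10. The simplices of K, each written with vertices in increasing order, are:

  0-simplices (10): [1], [2], [3], [4], [5], [6], [7], [8], [9], [10]
  1-simplices (12): [1,7], [1,8], [1,9], [1,10], [2,5], [3,5], [3,7], [4,5], [6,9], [6,10], [7,10], [8,9]
  2-simplices (2): [1,7,10], [1,8,9]

giving chain groups C_0 ≅ Z^10, C_1 ≅ Z^12, C_2 ≅ Z^2.

The boundary map ∂_1: C_1 → C_0 maps an edge to its endpoints' difference, ∂[p,q] = q − p.
The resulting 10×12 matrix has rank 9, and its Smith normal form has invariant factors (1,1,1,1,1,1,1,1,1).

∂_2: C_2 → C_1 acts by ∂[p,q,r] = [q,r] − [p,r] + [p,q]. For instance
  ∂[1,8,9] = [8,9] − [1,9] + [1,8],
  ∂[1,7,10] = [7,10] − [1,10] + [1,7].
The resulting 12×2 matrix has rank 2, and its Smith normal form has invariant factors (1,1).

From H_k ≅ ker(∂_k) / im(∂_{k+1}) we obtain:

  H_1: rank ker ∂_1 − rank ∂_2 = (12 − 9) − 2 = 1, and the invariant factors of ∂_2 are all 1, so H_1 ≅ Z.

H_1 ≅ Z.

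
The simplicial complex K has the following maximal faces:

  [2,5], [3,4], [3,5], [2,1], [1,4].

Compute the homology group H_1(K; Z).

H_1 = Z.

Fix the vertex order 1 < 2 < 3 < 4 < 5 and write every simplex with vertices in increasing order. Then dim K = 1 and the simplices of K are:

  0-simplices (5): [1], [2], [3], [4], [5]
  1-simplices (5): [1,2], [1,4], [2,5], [3,4], [3,5]

so the chain groups are C_0 ≅ Z^5, C_1 ≅ Z^5.

The boundary map ∂_1: C_1 → C_0 sends each edge [p,q] (with p < q) to q − p. For instance
  ∂[1,4] = [4] − [1].
This gives a 5×5 integer matrix of rank 4; reducing to Smith normal form yields diagonal entries (1,1,1,1).

Now H_k = ker ∂_k / im ∂_{k+1}, so:

  H_1: rank ker ∂_1 − rank ∂_2 = (5 − 4) − 0 = 1, and there is no ∂_2, so H_1 = Z.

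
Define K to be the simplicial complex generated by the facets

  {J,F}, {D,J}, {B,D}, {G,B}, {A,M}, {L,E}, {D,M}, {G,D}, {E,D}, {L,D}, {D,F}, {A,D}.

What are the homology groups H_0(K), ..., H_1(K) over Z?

We work with the vertex ordering A < B < D < E < F < G < J < L < M. The simplices of K, each written with vertices in increasing order, are:

  0-simplices (9): A, B, D, E, F, G, J, L, M
  1-simplices (12): AD, AM, BD, BG, DE, DF, DG, DJ, DL, DM, EL, FJ

Hence C_0 ≅ Z^9, C_1 ≅ Z^12.

The boundary map ∂_1: C_1 → C_0 is given by ∂[p,q] = [q] − [p]. For instance
  ∂DL = L − D.
As a 9×12 matrix over Z this has rank 8, with invariant factors (1,1,1,1,1,1,1,1).

Computing H_k = (kernel of ∂_k) / (image of ∂_{k+1}):

  H_0: rank C_0 − rank ∂_1 = 9 − 8 = 1, and the invariant factors of ∂_1 are all 1, so H_0 ≅ Z.
  H_1: rank ker ∂_1 − rank ∂_2 = (12 − 8) − 0 = 4, and there is no ∂_2, so H_1 ≅ Z^4.

As a check, the Euler characteristic is 9 − 12 = -3, which agrees with 1 − 4 = -3.
(K is a triangulation of a wedge of 4 circles.)

H_0 ≅ Z,  H_1 ≅ Z^4.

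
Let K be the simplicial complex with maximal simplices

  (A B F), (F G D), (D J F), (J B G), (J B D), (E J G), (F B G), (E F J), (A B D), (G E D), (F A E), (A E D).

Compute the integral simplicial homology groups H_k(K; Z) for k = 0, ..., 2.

H_0 = Z,  H_1 = Z/2,  H_2 = 0.

Fix the vertex order A < B < D < E < F < G < J and write every simplex with vertices in increasing order. Then dim K = 2 and the simplices of K are:

  0-simplices (7): A, B, D, E, F, G, J
  1-simplices (18): AB, AD, AE, AF, BD, BF, BG, BJ, DE, DF, DG, DJ, EF, EG, EJ, FG, FJ, GJ
  2-simplices (12): ABD, ABF, ADE, AEF, BDJ, BFG, BGJ, DEG, DFG, DFJ, EFJ, EGJ

Hence C_0 ≅ Z^7, C_1 ≅ Z^18, C_2 ≅ Z^12.

The boundary map ∂_1: C_1 → C_0 sends each edge [p,q] (with p < q) to q − p.
This gives a 7×18 integer matrix of rank 6; reducing to Smith normal form yields diagonal entries (1,1,1,1,1,1).

Boundary ∂_2: C_2 → C_1 sends each 2-simplex [p,q,r] to [q,r] − [p,r] + [p,q]. For instance
  ∂ABD = BD − AD + AB,
  ∂EGJ = GJ − EJ + EG.
As a 18×12 matrix over Z this has rank 12, with invariant factors (1,1,1,1,1,1,1,1,1,1,1,2).

Reading off H_k = ker ∂_k / im ∂_{k+1}:

  H_0: rank C_0 − rank ∂_1 = 7 − 6 = 1, and the invariant factors of ∂_1 are all 1, so H_0 = Z.
  H_1: rank ker ∂_1 − rank ∂_2 = (18 − 6) − 12 = 0, and ∂_2 has invariant factor 2 > 1, so H_1 = Z/2.
  H_2: rank ker ∂_2 − rank ∂_3 = (12 − 12) − 0 = 0, and there is no ∂_3, so H_2 = 0.

As a check, the Euler characteristic is 7 − 18 + 12 = 1, which agrees with 1 − 0 + 0 = 1.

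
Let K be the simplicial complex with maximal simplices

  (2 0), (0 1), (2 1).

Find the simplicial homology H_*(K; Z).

H_0 = Z,  H_1 = Z.

Order the vertices as 0 < 1 < 2. Listing each simplex with vertices in this order, K has dimension 1 with simplices:

  0-simplices (3): [0], [1], [2]
  1-simplices (3): [0,1], [0,2], [1,2]

so the chain groups are C_0 ≅ Z^3, C_1 ≅ Z^3.

The boundary map ∂_1: C_1 → C_0 sends each edge [p,q] (with p < q) to q − p.
The 3×3 boundary matrix has rank 2 and Smith normal form diag(1,1).

From H_k ≅ ker(∂_k) / im(∂_{k+1}) we obtain:

  H_0: rank C_0 − rank ∂_1 = 3 − 2 = 1, and the invariant factors of ∂_1 are all 1, so H_0 ≅ Z.
  H_1: rank ker ∂_1 − rank ∂_2 = (3 − 2) − 0 = 1, and there is no ∂_2, so H_1 ≅ Z.

As a check, the Euler characteristic is 3 − 3 = 0, which agrees with 1 − 1 = 0.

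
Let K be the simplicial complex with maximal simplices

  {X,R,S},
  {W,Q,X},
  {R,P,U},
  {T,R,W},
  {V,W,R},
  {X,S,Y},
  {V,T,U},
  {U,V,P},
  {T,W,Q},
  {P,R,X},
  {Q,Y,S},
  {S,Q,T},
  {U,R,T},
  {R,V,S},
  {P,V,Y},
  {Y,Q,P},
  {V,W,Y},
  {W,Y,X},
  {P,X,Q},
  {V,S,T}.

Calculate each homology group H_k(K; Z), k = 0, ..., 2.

H_0 ≅ Z,  H_1 ≅ Z ⊕ Z_2,  H_2 = 0.

Fix the vertex order P < Q < R < S < T < U < V < W < X < Y and write every simplex with vertices in increasing order. Then dim K = 2 and the simplices of K are:

  0-simplices (10): P, Q, R, S, T, U, V, W, X, Y
  1-simplices (30): PQ, PR, PU, PV, PX, PY, QS, QT, QW, QX, QY, RS, RT, RU, RV, RW, RX, ST, SV, SX, SY, TU, TV, TW, UV, VW, VY, WX, WY, XY
  2-simplices (20): PQX, PQY, PRU, PRX, PUV, PVY, QST, QSY, QTW, QWX, RSV, RSX, RTU, RTW, RVW, STV, SXY, TUV, VWY, WXY

Hence C_0 ≅ Z^10, C_1 ≅ Z^30, C_2 ≅ Z^20.

∂_1: C_1 → C_0 is given by ∂[p,q] = [q] − [p]. For instance
  ∂RS = S − R.
The 10×30 boundary matrix has rank 9 and Smith normal form diag(1,1,1,1,1,1,1,1,1).

The boundary map ∂_2: C_2 → C_1 sends each 2-simplex [p,q,r] to [q,r] − [p,r] + [p,q]. For instance
  ∂RSX = SX − RX + RS,
  ∂PVY = VY − PY + PV.
The resulting 30×20 matrix has rank 20, and its Smith normal form has invariant factors (1,1,1,1,1,1,1,1,1,1,1,1,1,1,1,1,1,1,1,2).

Computing H_k = (kernel of ∂_k) / (image of ∂_{k+1}):

  H_0: rank C_0 − rank ∂_1 = 10 − 9 = 1, and the invariant factors of ∂_1 are all 1, so H_0 ≅ Z.
  H_1: rank ker ∂_1 − rank ∂_2 = (30 − 9) − 20 = 1, and ∂_2 has invariant factor 2 > 1, so H_1 ≅ Z ⊕ Z_2.
  H_2: rank ker ∂_2 − rank ∂_3 = (20 − 20) − 0 = 0, and there is no ∂_3, so H_2 ≅ 0.

(K is a triangulation of the Klein bottle.)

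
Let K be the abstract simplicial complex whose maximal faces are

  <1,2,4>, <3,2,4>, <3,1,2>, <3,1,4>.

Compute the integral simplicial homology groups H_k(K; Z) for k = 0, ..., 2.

H_0 = Z,  H_1 = 0,  H_2 = Z.

Take the total order 1 < 2 < 3 < 4 on the vertex set. Then K (dimension 2) consists of the simplices:

  0-simplices (4): [1], [2], [3], [4]
  1-simplices (6): [1,2], [1,3], [1,4], [2,3], [2,4], [3,4]
  2-simplices (4): [1,2,3], [1,2,4], [1,3,4], [2,3,4]

giving chain groups C_0 ≅ Z^4, C_1 ≅ Z^6, C_2 ≅ Z^4.

Boundary ∂_1: C_1 → C_0 maps an edge to its endpoints' difference, ∂[p,q] = q − p.
The resulting 4×6 matrix has rank 3, and its Smith normal form has invariant factors (1,1,1).

∂_2: C_2 → C_1 maps a triangle to the signed sum of its edges. For instance
  ∂[2,3,4] = [3,4] − [2,4] + [2,3],
  ∂[1,2,4] = [2,4] − [1,4] + [1,2].
The 6×4 boundary matrix has rank 3 and Smith normal form diag(1,1,1).

Now H_k = ker ∂_k / im ∂_{k+1}, so:

  H_0: rank C_0 − rank ∂_1 = 4 − 3 = 1, and the invariant factors of ∂_1 are all 1, so H_0 ≅ Z.
  H_1: rank ker ∂_1 − rank ∂_2 = (6 − 3) − 3 = 0, and the invariant factors of ∂_2 are all 1, so H_1 ≅ 0.
  H_2: rank ker ∂_2 − rank ∂_3 = (4 − 3) − 0 = 1, and there is no ∂_3, so H_2 ≅ Z.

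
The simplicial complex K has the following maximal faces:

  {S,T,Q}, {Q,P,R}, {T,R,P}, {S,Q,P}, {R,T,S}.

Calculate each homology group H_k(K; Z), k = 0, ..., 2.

H_0 ≅ Z,  H_1 ≅ Z,  H_2 = 0.

K has 5 vertices, 10 edges, 5 triangles.
rank ∂_0 = 0, rank ∂_1 = 4 ⇒ b_0 = 5 − 0 − 4 = 1; all invariant factors of ∂_1 are 1 so no torsion. So H_0 ≅ Z.
rank ∂_1 = 4, rank ∂_2 = 5 ⇒ b_1 = 10 − 4 − 5 = 1; all invariant factors of ∂_2 are 1 so no torsion. So H_1 ≅ Z.
rank ∂_2 = 5, rank ∂_3 = 0 ⇒ b_2 = 5 − 5 − 0 = 0. So H_2 ≅ 0.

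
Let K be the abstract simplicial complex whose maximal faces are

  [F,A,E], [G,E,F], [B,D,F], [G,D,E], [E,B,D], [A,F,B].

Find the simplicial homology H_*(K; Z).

Take the total order A < B < D < E < F < G on the vertex set. Then K (dimension 2) consists of the simplices:

  0-simplices (6): A, B, D, E, F, G
  1-simplices (12): AB, AE, AF, BD, BE, BF, DE, DF, DG, EF, EG, FG
  2-simplices (6): ABF, AEF, BDE, BDF, DEG, EFG

Hence C_0 ≅ Z^6, C_1 ≅ Z^12, C_2 ≅ Z^6.

Boundary ∂_1: C_1 → C_0 sends each edge [p,q] (with p < q) to q − p. For instance
  ∂DG = G − D.
As a 6×12 matrix over Z this has rank 5, with invariant factors (1,1,1,1,1).

∂_2: C_2 → C_1 sends each 2-simplex [p,q,r] to [q,r] − [p,r] + [p,q]. For instance
  ∂BDE = DE − BE + BD,
  ∂AEF = EF − AF + AE.
As a 12×6 matrix over Z this has rank 6, with invariant factors (1,1,1,1,1,1).

From H_k ≅ ker(∂_k) / im(∂_{k+1}) we obtain:

  H_0: rank C_0 − rank ∂_1 = 6 − 5 = 1, and the invariant factors of ∂_1 are all 1, so H_0 ≅ Z.
  H_1: rank ker ∂_1 − rank ∂_2 = (12 − 5) − 6 = 1, and the invariant factors of ∂_2 are all 1, so H_1 ≅ Z.
  H_2: rank ker ∂_2 − rank ∂_3 = (6 − 6) − 0 = 0, and there is no ∂_3, so H_2 ≅ 0.

(K is a triangulation of the cylinder S^1 x I.)

H_0 = Z,  H_1 = Z,  H_2 = 0.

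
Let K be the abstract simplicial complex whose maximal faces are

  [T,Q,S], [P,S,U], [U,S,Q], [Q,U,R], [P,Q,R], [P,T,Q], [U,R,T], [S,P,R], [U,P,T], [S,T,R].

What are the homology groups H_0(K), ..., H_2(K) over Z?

H_0 = Z,  H_1 = Z/2,  H_2 = 0.

Take the total order P < Q < R < S < T < U on the vertex set. Then K (dimension 2) consists of the simplices:

  0-simplices (6): P, Q, R, S, T, U
  1-simplices (15): PQ, PR, PS, PT, PU, QR, QS, QT, QU, RS, RT, RU, ST, SU, TU
  2-simplices (10): PQR, PQT, PRS, PSU, PTU, QRU, QST, QSU, RST, RTU

Hence C_0 ≅ Z^6, C_1 ≅ Z^15, C_2 ≅ Z^10.

∂_1: C_1 → C_0 maps an edge to its endpoints' difference, ∂[p,q] = q − p. For instance
  ∂PT = T − P.
The resulting 6×15 matrix has rank 5, and its Smith normal form has invariant factors (1,1,1,1,1).

∂_2: C_2 → C_1 maps a triangle to the signed sum of its edges. For instance
  ∂PRS = RS − PS + PR,
  ∂QSU = SU − QU + QS.
The 15×10 boundary matrix has rank 10 and Smith normal form diag(1,1,1,1,1,1,1,1,1,2).

Now H_k = ker ∂_k / im ∂_{k+1}, so:

  H_0: rank C_0 − rank ∂_1 = 6 − 5 = 1, and the invariant factors of ∂_1 are all 1, so H_0 ≅ Z.
  H_1: rank ker ∂_1 − rank ∂_2 = (15 − 5) − 10 = 0, and ∂_2 has invariant factor 2 > 1, so H_1 ≅ Z/2.
  H_2: rank ker ∂_2 − rank ∂_3 = (10 − 10) − 0 = 0, and there is no ∂_3, so H_2 ≅ 0.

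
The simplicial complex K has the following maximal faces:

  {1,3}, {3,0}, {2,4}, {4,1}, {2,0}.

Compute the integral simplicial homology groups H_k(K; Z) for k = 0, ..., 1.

H_0 = Z,  H_1 = Z.

K has 5 vertices, 5 edges.
rank ∂_0 = 0, rank ∂_1 = 4 ⇒ b_0 = 5 − 0 − 4 = 1; all invariant factors of ∂_1 are 1 so no torsion. So H_0 ≅ Z.
rank ∂_1 = 4, rank ∂_2 = 0 ⇒ b_1 = 5 − 4 − 0 = 1. So H_1 ≅ Z.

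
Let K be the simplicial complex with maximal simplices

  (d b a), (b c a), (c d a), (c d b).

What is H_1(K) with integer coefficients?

Order the vertices as a < b < c < d. Listing each simplex with vertices in this order, K has dimension 2 with simplices:

  0-simplices (4): a, b, c, d
  1-simplices (6): ab, ac, ad, bc, bd, cd
  2-simplices (4): abc, abd, acd, bcd

giving chain groups C_0 ≅ Z^4, C_1 ≅ Z^6, C_2 ≅ Z^4.

∂_1: C_1 → C_0 is given by ∂[p,q] = [q] − [p]. For instance
  ∂bc = c − b.
The resulting 4×6 matrix has rank 3, and its Smith normal form has invariant factors (1,1,1).

Boundary ∂_2: C_2 → C_1 maps a triangle to the signed sum of its edges. For instance
  ∂abc = bc − ac + ab,
  ∂acd = cd − ad + ac.
The 6×4 boundary matrix has rank 3 and Smith normal form diag(1,1,1).

Now H_k = ker ∂_k / im ∂_{k+1}, so:

  H_1: rank ker ∂_1 − rank ∂_2 = (6 − 3) − 3 = 0, and the invariant factors of ∂_2 are all 1, so H_1 ≅ 0.

(K is a triangulation of the 2-sphere S^2.)

H_1 = 0.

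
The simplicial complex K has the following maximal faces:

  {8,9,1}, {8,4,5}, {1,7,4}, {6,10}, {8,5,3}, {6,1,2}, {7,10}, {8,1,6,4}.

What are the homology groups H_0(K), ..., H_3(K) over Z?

Take the total order 1 < 2 < 3 < 4 < 5 < 6 < 7 < 8 < 9 < 10 on the vertex set. Then K (dimension 3) consists of the simplices:

  0-simplices (10): [1], [2], [3], [4], [5], [6], [7], [8], [9], [10]
  1-simplices (18): [1,2], [1,4], [1,6], [1,7], [1,8], [1,9], [2,6], [3,5], [3,8], [4,5], [4,6], [4,7], [4,8], [5,8], [6,8], [6,10], [7,10], [8,9]
  2-simplices (9): [1,2,6], [1,4,6], [1,4,7], [1,4,8], [1,6,8], [1,8,9], [3,5,8], [4,5,8], [4,6,8]
  3-simplices (1): [1,4,6,8]

so the chain groups are C_0 ≅ Z^10, C_1 ≅ Z^18, C_2 ≅ Z^9, C_3 ≅ Z^1.

The boundary map ∂_1: C_1 → C_0 is given by ∂[p,q] = [q] − [p]. For instance
  ∂[4,7] = [7] − [4].
The 10×18 boundary matrix has rank 9 and Smith normal form diag(1,1,1,1,1,1,1,1,1).

The boundary map ∂_2: C_2 → C_1 sends each 2-simplex [p,q,r] to [q,r] − [p,r] + [p,q]. For instance
  ∂[1,2,6] = [2,6] − [1,6] + [1,2],
  ∂[1,8,9] = [8,9] − [1,9] + [1,8].
The resulting 18×9 matrix has rank 8, and its Smith normal form has invariant factors (1,1,1,1,1,1,1,1).

Boundary ∂_3: C_3 → C_2 sends each 3-simplex σ to the alternating sum Σ_i (−1)^i (σ with its i-th vertex removed). For instance
  ∂[1,4,6,8] = [4,6,8] − [1,6,8] + [1,4,8] − [1,4,6].
The 9×1 boundary matrix has rank 1 and Smith normal form diag(1).

From H_k ≅ ker(∂_k) / im(∂_{k+1}) we obtain:

  H_0: rank C_0 − rank ∂_1 = 10 − 9 = 1, and the invariant factors of ∂_1 are all 1, so H_0 ≅ Z.
  H_1: rank ker ∂_1 − rank ∂_2 = (18 − 9) − 8 = 1, and the invariant factors of ∂_2 are all 1, so H_1 ≅ Z.
  H_2: rank ker ∂_2 − rank ∂_3 = (9 − 8) − 1 = 0, and the invariant factors of ∂_3 are all 1, so H_2 ≅ 0.
  H_3: rank ker ∂_3 − rank ∂_4 = (1 − 1) − 0 = 0, and there is no ∂_4, so H_3 ≅ 0.

H_0 = Z,  H_1 = Z,  H_2 = 0,  H_3 = 0.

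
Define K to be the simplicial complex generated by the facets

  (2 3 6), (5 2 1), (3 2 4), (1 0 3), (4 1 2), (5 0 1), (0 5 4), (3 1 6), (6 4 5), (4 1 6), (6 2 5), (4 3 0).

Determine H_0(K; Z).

H_0 = Z.

K has 7 vertices, 18 edges, 12 triangles.
rank ∂_0 = 0, rank ∂_1 = 6 ⇒ b_0 = 7 − 0 − 6 = 1; all invariant factors of ∂_1 are 1 so no torsion. So H_0 ≅ Z.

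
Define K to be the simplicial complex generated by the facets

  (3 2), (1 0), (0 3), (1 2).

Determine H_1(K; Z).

We work with the vertex ordering 0 < 1 < 2 < 3. The simplices of K, each written with vertices in increasing order, are:

  0-simplices (4): [0], [1], [2], [3]
  1-simplices (4): [0,1], [0,3], [1,2], [2,3]

so the chain groups are C_0 ≅ Z^4, C_1 ≅ Z^4.

Boundary ∂_1: C_1 → C_0 maps an edge to its endpoints' difference, ∂[p,q] = q − p. For instance
  ∂[2,3] = [3] − [2].
The 4×4 boundary matrix has rank 3 and Smith normal form diag(1,1,1).

From H_k ≅ ker(∂_k) / im(∂_{k+1}) we obtain:

  H_1: rank ker ∂_1 − rank ∂_2 = (4 − 3) − 0 = 1, and there is no ∂_2, so H_1 = Z.

H_1 = Z.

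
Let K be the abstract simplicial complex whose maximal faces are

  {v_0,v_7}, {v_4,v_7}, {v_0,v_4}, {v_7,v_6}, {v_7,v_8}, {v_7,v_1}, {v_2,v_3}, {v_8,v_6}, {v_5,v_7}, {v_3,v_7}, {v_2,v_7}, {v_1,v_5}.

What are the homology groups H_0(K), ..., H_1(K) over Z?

Fix the vertex order v_0 < v_1 < v_2 < v_3 < v_4 < v_5 < v_6 < v_7 < v_8 and write every simplex with vertices in increasing order. Then dim K = 1 and the simplices of K are:

  0-simplices (9): [v_0], [v_1], [v_2], [v_3], [v_4], [v_5], [v_6], [v_7], [v_8]
  1-simplices (12): [v_0,v_4], [v_0,v_7], [v_1,v_5], [v_1,v_7], [v_2,v_3], [v_2,v_7], [v_3,v_7], [v_4,v_7], [v_5,v_7], [v_6,v_7], [v_6,v_8], [v_7,v_8]

Hence C_0 ≅ Z^9, C_1 ≅ Z^12.

Boundary ∂_1: C_1 → C_0 sends each edge [p,q] (with p < q) to q − p.
This gives a 9×12 integer matrix of rank 8; reducing to Smith normal form yields diagonal entries (1,1,1,1,1,1,1,1).

Now H_k = ker ∂_k / im ∂_{k+1}, so:

  H_0: rank C_0 − rank ∂_1 = 9 − 8 = 1, and the invariant factors of ∂_1 are all 1, so H_0 = Z.
  H_1: rank ker ∂_1 − rank ∂_2 = (12 − 8) − 0 = 4, and there is no ∂_2, so H_1 = Z^4.

H_0 = Z,  H_1 = Z^4.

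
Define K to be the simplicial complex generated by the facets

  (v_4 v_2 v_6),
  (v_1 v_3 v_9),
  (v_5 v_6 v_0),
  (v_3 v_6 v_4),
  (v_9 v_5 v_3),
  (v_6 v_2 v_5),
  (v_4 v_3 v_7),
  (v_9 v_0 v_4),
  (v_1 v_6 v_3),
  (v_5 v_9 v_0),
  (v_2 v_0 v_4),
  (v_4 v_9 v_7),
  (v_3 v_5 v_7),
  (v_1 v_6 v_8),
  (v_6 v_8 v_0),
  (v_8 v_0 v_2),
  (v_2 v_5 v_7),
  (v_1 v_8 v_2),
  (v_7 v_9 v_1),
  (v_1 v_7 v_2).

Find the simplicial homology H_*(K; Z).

Fix the vertex order v_0 < v_1 < v_2 < v_3 < v_4 < v_5 < v_6 < v_7 < v_8 < v_9 and write every simplex with vertices in increasing order. Then dim K = 2 and the simplices of K are:

  0-simplices (10): [v_0], [v_1], [v_2], [v_3], [v_4], [v_5], [v_6], [v_7], [v_8], [v_9]
  1-simplices (30): (30 of them)
  2-simplices (20): (20 of them)

so the chain groups are C_0 ≅ Z^10, C_1 ≅ Z^30, C_2 ≅ Z^20.

Boundary ∂_1: C_1 → C_0 maps an edge to its endpoints' difference, ∂[p,q] = q − p. For instance
  ∂[v_4,v_6] = [v_6] − [v_4].
As a 10×30 matrix over Z this has rank 9, with invariant factors (1,1,1,1,1,1,1,1,1).

∂_2: C_2 → C_1 acts by ∂[p,q,r] = [q,r] − [p,r] + [p,q]. For instance
  ∂[v_1,v_6,v_8] = [v_6,v_8] − [v_1,v_8] + [v_1,v_6],
  ∂[v_3,v_4,v_6] = [v_4,v_6] − [v_3,v_6] + [v_3,v_4].
The resulting 30×20 matrix has rank 20, and its Smith normal form has invariant factors (1,1,1,1,1,1,1,1,1,1,1,1,1,1,1,1,1,1,1,2).

Computing H_k = (kernel of ∂_k) / (image of ∂_{k+1}):

  H_0: rank C_0 − rank ∂_1 = 10 − 9 = 1, and the invariant factors of ∂_1 are all 1, so H_0 ≅ Z.
  H_1: rank ker ∂_1 − rank ∂_2 = (30 − 9) − 20 = 1, and ∂_2 has invariant factor 2 > 1, so H_1 ≅ Z ⊕ Z/2.
  H_2: rank ker ∂_2 − rank ∂_3 = (20 − 20) − 0 = 0, and there is no ∂_3, so H_2 ≅ 0.

H_0 = Z,  H_1 = Z ⊕ Z/2,  H_2 = 0.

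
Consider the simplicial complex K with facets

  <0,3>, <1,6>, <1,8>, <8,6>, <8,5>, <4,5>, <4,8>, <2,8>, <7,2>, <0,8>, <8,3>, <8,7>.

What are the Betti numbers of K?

b_0 = 1, b_1 = 4.

K has 9 vertices, 12 edges.
rank ∂_0 = 0, rank ∂_1 = 8 ⇒ b_0 = 9 − 0 − 8 = 1; all invariant factors of ∂_1 are 1 so no torsion. So H_0 ≅ Z.
rank ∂_1 = 8, rank ∂_2 = 0 ⇒ b_1 = 12 − 8 − 0 = 4. So H_1 ≅ Z^4.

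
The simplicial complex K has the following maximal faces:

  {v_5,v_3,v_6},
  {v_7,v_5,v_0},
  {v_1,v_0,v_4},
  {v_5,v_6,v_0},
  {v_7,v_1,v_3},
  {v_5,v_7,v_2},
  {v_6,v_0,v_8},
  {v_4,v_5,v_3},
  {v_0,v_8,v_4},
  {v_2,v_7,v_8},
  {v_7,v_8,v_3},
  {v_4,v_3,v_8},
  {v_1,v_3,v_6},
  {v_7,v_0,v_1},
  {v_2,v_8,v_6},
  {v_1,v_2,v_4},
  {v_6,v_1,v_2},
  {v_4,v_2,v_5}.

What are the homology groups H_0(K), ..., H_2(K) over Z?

Take the total order v_0 < v_1 < v_2 < v_3 < v_4 < v_5 < v_6 < v_7 < v_8 on the vertex set. Then K (dimension 2) consists of the simplices:

  0-simplices (9): [v_0], [v_1], [v_2], [v_3], [v_4], [v_5], [v_6], [v_7], [v_8]
  1-simplices (27): (27 of them)
  2-simplices (18): (18 of them)

Hence C_0 ≅ Z^9, C_1 ≅ Z^27, C_2 ≅ Z^18.

Boundary ∂_1: C_1 → C_0 is given by ∂[p,q] = [q] − [p].
The resulting 9×27 matrix has rank 8, and its Smith normal form has invariant factors (1,1,1,1,1,1,1,1).

The boundary map ∂_2: C_2 → C_1 sends each 2-simplex [p,q,r] to [q,r] − [p,r] + [p,q]. For instance
  ∂[v_0,v_1,v_7] = [v_1,v_7] − [v_0,v_7] + [v_0,v_1],
  ∂[v_1,v_2,v_4] = [v_2,v_4] − [v_1,v_4] + [v_1,v_2].
The 27×18 boundary matrix has rank 17 and Smith normal form diag(1,1,1,1,1,1,1,1,1,1,1,1,1,1,1,1,1).

Now H_k = ker ∂_k / im ∂_{k+1}, so:

  H_0: rank C_0 − rank ∂_1 = 9 − 8 = 1, and the invariant factors of ∂_1 are all 1, so H_0 = Z.
  H_1: rank ker ∂_1 − rank ∂_2 = (27 − 8) − 17 = 2, and the invariant factors of ∂_2 are all 1, so H_1 = Z^2.
  H_2: rank ker ∂_2 − rank ∂_3 = (18 − 17) − 0 = 1, and there is no ∂_3, so H_2 = Z.

As a check, the Euler characteristic is 9 − 27 + 18 = 0, which agrees with 1 − 2 + 1 = 0.

H_0 ≅ Z,  H_1 ≅ Z^2,  H_2 ≅ Z.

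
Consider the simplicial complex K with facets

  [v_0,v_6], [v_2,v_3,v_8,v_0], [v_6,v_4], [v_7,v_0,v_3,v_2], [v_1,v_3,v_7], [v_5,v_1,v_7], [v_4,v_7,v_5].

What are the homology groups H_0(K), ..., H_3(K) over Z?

Take the total order v_0 < v_1 < v_2 < v_3 < v_4 < v_5 < v_6 < v_7 < v_8 on the vertex set. Then K (dimension 3) consists of the simplices:

  0-simplices (9): [v_0], [v_1], [v_2], [v_3], [v_4], [v_5], [v_6], [v_7], [v_8]
  1-simplices (17): (17 of them)
  2-simplices (10): [v_0,v_2,v_3], [v_0,v_2,v_7], [v_0,v_2,v_8], [v_0,v_3,v_7], [v_0,v_3,v_8], [v_1,v_3,v_7], [v_1,v_5,v_7], [v_2,v_3,v_7], [v_2,v_3,v_8], [v_4,v_5,v_7]
  3-simplices (2): [v_0,v_2,v_3,v_7], [v_0,v_2,v_3,v_8]

Hence C_0 ≅ Z^9, C_1 ≅ Z^17, C_2 ≅ Z^10, C_3 ≅ Z^2.

The boundary map ∂_1: C_1 → C_0 is given by ∂[p,q] = [q] − [p]. For instance
  ∂[v_4,v_5] = [v_5] − [v_4].
The 9×17 boundary matrix has rank 8 and Smith normal form diag(1,1,1,1,1,1,1,1).

∂_2: C_2 → C_1 sends each 2-simplex [p,q,r] to [q,r] − [p,r] + [p,q]. For instance
  ∂[v_0,v_3,v_7] = [v_3,v_7] − [v_0,v_7] + [v_0,v_3],
  ∂[v_0,v_2,v_8] = [v_2,v_8] − [v_0,v_8] + [v_0,v_2].
The resulting 17×10 matrix has rank 8, and its Smith normal form has invariant factors (1,1,1,1,1,1,1,1).

∂_3: C_3 → C_2 sends each 3-simplex σ to the alternating sum Σ_i (−1)^i (σ with its i-th vertex removed). For instance
  ∂[v_0,v_2,v_3,v_7] = [v_2,v_3,v_7] − [v_0,v_3,v_7] + [v_0,v_2,v_7] − [v_0,v_2,v_3],
  ∂[v_0,v_2,v_3,v_8] = [v_2,v_3,v_8] − [v_0,v_3,v_8] + [v_0,v_2,v_8] − [v_0,v_2,v_3].
The 10×2 boundary matrix has rank 2 and Smith normal form diag(1,1).

Computing H_k = (kernel of ∂_k) / (image of ∂_{k+1}):

  H_0: rank C_0 − rank ∂_1 = 9 − 8 = 1, and the invariant factors of ∂_1 are all 1, so H_0 ≅ Z.
  H_1: rank ker ∂_1 − rank ∂_2 = (17 − 8) − 8 = 1, and the invariant factors of ∂_2 are all 1, so H_1 ≅ Z.
  H_2: rank ker ∂_2 − rank ∂_3 = (10 − 8) − 2 = 0, and the invariant factors of ∂_3 are all 1, so H_2 ≅ 0.
  H_3: rank ker ∂_3 − rank ∂_4 = (2 − 2) − 0 = 0, and there is no ∂_4, so H_3 ≅ 0.

H_0 = Z,  H_1 = Z,  H_2 = 0,  H_3 = 0.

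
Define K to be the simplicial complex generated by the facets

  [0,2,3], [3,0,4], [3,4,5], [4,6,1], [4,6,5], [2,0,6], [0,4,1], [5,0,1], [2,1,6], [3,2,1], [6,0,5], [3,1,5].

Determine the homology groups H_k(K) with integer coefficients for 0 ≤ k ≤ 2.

K has 7 vertices, 18 edges, 12 triangles.
rank ∂_0 = 0, rank ∂_1 = 6 ⇒ b_0 = 7 − 0 − 6 = 1; all invariant factors of ∂_1 are 1 so no torsion. So H_0 = Z.
rank ∂_1 = 6, rank ∂_2 = 12 ⇒ b_1 = 18 − 6 − 12 = 0; ∂_2 has invariant factor(s) [2] giving torsion. So H_1 = Z/2.
rank ∂_2 = 12, rank ∂_3 = 0 ⇒ b_2 = 12 − 12 − 0 = 0. So H_2 = 0.

H_0 = Z,  H_1 = Z/2,  H_2 = 0.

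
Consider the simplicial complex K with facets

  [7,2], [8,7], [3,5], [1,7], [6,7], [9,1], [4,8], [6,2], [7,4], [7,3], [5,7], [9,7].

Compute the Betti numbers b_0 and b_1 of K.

b_0 = 1, b_1 = 4.

We work with the vertex ordering 1 < 2 < 3 < 4 < 5 < 6 < 7 < 8 < 9. The simplices of K, each written with vertices in increasing order, are:

  0-simplices (9): [1], [2], [3], [4], [5], [6], [7], [8], [9]
  1-simplices (12): [1,7], [1,9], [2,6], [2,7], [3,5], [3,7], [4,7], [4,8], [5,7], [6,7], [7,8], [7,9]

so the chain groups are C_0 ≅ Z^9, C_1 ≅ Z^12.

∂_1: C_1 → C_0 sends each edge [p,q] (with p < q) to q − p.
The 9×12 boundary matrix has rank 8 and Smith normal form diag(1,1,1,1,1,1,1,1).

Computing H_k = (kernel of ∂_k) / (image of ∂_{k+1}):

  H_0: rank C_0 − rank ∂_1 = 9 − 8 = 1, and the invariant factors of ∂_1 are all 1, so H_0 ≅ Z.
  H_1: rank ker ∂_1 − rank ∂_2 = (12 − 8) − 0 = 4, and there is no ∂_2, so H_1 ≅ Z^4.

As a check, the Euler characteristic is 9 − 12 = -3, which agrees with 1 − 4 = -3.

Hence the Betti numbers are b_0 = 1, b_1 = 4.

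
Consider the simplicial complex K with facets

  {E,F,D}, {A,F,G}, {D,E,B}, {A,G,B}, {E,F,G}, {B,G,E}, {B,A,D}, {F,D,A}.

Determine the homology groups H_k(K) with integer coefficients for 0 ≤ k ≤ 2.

H_0 ≅ Z,  H_1 = 0,  H_2 ≅ Z.

Fix the vertex order A < B < D < E < F < G and write every simplex with vertices in increasing order. Then dim K = 2 and the simplices of K are:

  0-simplices (6): A, B, D, E, F, G
  1-simplices (12): AB, AD, AF, AG, BD, BE, BG, DE, DF, EF, EG, FG
  2-simplices (8): ABD, ABG, ADF, AFG, BDE, BEG, DEF, EFG

so the chain groups are C_0 ≅ Z^6, C_1 ≅ Z^12, C_2 ≅ Z^8.

∂_1: C_1 → C_0 sends each edge [p,q] (with p < q) to q − p. For instance
  ∂AF = F − A.
The resulting 6×12 matrix has rank 5, and its Smith normal form has invariant factors (1,1,1,1,1).

The boundary map ∂_2: C_2 → C_1 maps a triangle to the signed sum of its edges. For instance
  ∂AFG = FG − AG + AF,
  ∂DEF = EF − DF + DE.
This gives a 12×8 integer matrix of rank 7; reducing to Smith normal form yields diagonal entries (1,1,1,1,1,1,1).

Now H_k = ker ∂_k / im ∂_{k+1}, so:

  H_0: rank C_0 − rank ∂_1 = 6 − 5 = 1, and the invariant factors of ∂_1 are all 1, so H_0 = Z.
  H_1: rank ker ∂_1 − rank ∂_2 = (12 − 5) − 7 = 0, and the invariant factors of ∂_2 are all 1, so H_1 = 0.
  H_2: rank ker ∂_2 − rank ∂_3 = (8 − 7) − 0 = 1, and there is no ∂_3, so H_2 = Z.

(K is a triangulation of the 2-sphere S^2.)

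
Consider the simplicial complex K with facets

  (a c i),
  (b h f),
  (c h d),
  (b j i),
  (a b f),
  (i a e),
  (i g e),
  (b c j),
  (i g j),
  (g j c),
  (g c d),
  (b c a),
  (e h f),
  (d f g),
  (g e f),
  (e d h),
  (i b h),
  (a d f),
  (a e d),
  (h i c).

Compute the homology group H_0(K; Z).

H_0 ≅ Z.

We work with the vertex ordering a < b < c < d < e < f < g < h < i < j. The simplices of K, each written with vertices in increasing order, are:

  0-simplices (10): a, b, c, d, e, f, g, h, i, j
  1-simplices (30): ab, ac, ad, ae, af, ai, bc, bf, bh, bi, bj, cd, cg, ch, ci, cj, de, df, dg, dh, ef, eg, eh, ei, fg, fh, gi, gj, hi, ij
  2-simplices (20): abc, abf, aci, ade, adf, aei, bcj, bfh, bhi, bij, cdg, cdh, cgj, chi, deh, dfg, efg, efh, egi, gij

Hence C_0 ≅ Z^10, C_1 ≅ Z^30, C_2 ≅ Z^20.

The boundary map ∂_1: C_1 → C_0 maps an edge to its endpoints' difference, ∂[p,q] = q − p.
The resulting 10×30 matrix has rank 9, and its Smith normal form has invariant factors (1,1,1,1,1,1,1,1,1).

The boundary map ∂_2: C_2 → C_1 acts by ∂[p,q,r] = [q,r] − [p,r] + [p,q]. For instance
  ∂aci = ci − ai + ac,
  ∂egi = gi − ei + eg.
This gives a 30×20 integer matrix of rank 20; reducing to Smith normal form yields diagonal entries (1,1,1,1,1,1,1,1,1,1,1,1,1,1,1,1,1,1,1,2).

Computing H_k = (kernel of ∂_k) / (image of ∂_{k+1}):

  H_0: rank C_0 − rank ∂_1 = 10 − 9 = 1, and the invariant factors of ∂_1 are all 1, so H_0 ≅ Z.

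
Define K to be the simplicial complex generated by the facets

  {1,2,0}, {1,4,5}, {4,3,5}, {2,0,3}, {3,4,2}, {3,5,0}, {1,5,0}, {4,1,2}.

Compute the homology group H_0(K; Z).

Take the total order 0 < 1 < 2 < 3 < 4 < 5 on the vertex set. Then K (dimension 2) consists of the simplices:

  0-simplices (6): [0], [1], [2], [3], [4], [5]
  1-simplices (12): [0,1], [0,2], [0,3], [0,5], [1,2], [1,4], [1,5], [2,3], [2,4], [3,4], [3,5], [4,5]
  2-simplices (8): [0,1,2], [0,1,5], [0,2,3], [0,3,5], [1,2,4], [1,4,5], [2,3,4], [3,4,5]

giving chain groups C_0 ≅ Z^6, C_1 ≅ Z^12, C_2 ≅ Z^8.

Boundary ∂_1: C_1 → C_0 is given by ∂[p,q] = [q] − [p].
This gives a 6×12 integer matrix of rank 5; reducing to Smith normal form yields diagonal entries (1,1,1,1,1).

Boundary ∂_2: C_2 → C_1 maps a triangle to the signed sum of its edges. For instance
  ∂[0,3,5] = [3,5] − [0,5] + [0,3],
  ∂[3,4,5] = [4,5] − [3,5] + [3,4].
The resulting 12×8 matrix has rank 7, and its Smith normal form has invariant factors (1,1,1,1,1,1,1).

Reading off H_k = ker ∂_k / im ∂_{k+1}:

  H_0: rank C_0 − rank ∂_1 = 6 − 5 = 1, and the invariant factors of ∂_1 are all 1, so H_0 = Z.

(K is a triangulation of the 2-sphere S^2.)

H_0 ≅ Z.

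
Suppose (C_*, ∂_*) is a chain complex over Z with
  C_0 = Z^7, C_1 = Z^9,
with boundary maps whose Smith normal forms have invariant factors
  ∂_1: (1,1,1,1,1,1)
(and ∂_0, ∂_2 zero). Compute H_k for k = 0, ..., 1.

H_0: b_0 = 7 − 0 − 6 = 1; torsion from ∂_1 factors > 1: none. So H_0 ≅ Z.
H_1: b_1 = 9 − 6 − 0 = 3; torsion from ∂_2 factors > 1: none. So H_1 ≅ Z^3.

H_0 ≅ Z,  H_1 ≅ Z^3.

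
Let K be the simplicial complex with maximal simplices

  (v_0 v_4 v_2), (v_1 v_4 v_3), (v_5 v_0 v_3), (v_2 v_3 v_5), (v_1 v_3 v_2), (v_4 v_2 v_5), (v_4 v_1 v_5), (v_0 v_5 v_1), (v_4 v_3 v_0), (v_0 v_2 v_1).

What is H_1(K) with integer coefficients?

Order the vertices as v_0 < v_1 < v_2 < v_3 < v_4 < v_5. Listing each simplex with vertices in this order, K has dimension 2 with simplices:

  0-simplices (6): [v_0], [v_1], [v_2], [v_3], [v_4], [v_5]
  1-simplices (15): (15 of them)
  2-simplices (10): [v_0,v_1,v_2], [v_0,v_1,v_5], [v_0,v_2,v_4], [v_0,v_3,v_4], [v_0,v_3,v_5], [v_1,v_2,v_3], [v_1,v_3,v_4], [v_1,v_4,v_5], [v_2,v_3,v_5], [v_2,v_4,v_5]

giving chain groups C_0 ≅ Z^6, C_1 ≅ Z^15, C_2 ≅ Z^10.

Boundary ∂_1: C_1 → C_0 sends each edge [p,q] (with p < q) to q − p. For instance
  ∂[v_0,v_1] = [v_1] − [v_0].
This gives a 6×15 integer matrix of rank 5; reducing to Smith normal form yields diagonal entries (1,1,1,1,1).

Boundary ∂_2: C_2 → C_1 maps a triangle to the signed sum of its edges. For instance
  ∂[v_2,v_4,v_5] = [v_4,v_5] − [v_2,v_5] + [v_2,v_4],
  ∂[v_0,v_1,v_5] = [v_1,v_5] − [v_0,v_5] + [v_0,v_1].
This gives a 15×10 integer matrix of rank 10; reducing to Smith normal form yields diagonal entries (1,1,1,1,1,1,1,1,1,2).

Computing H_k = (kernel of ∂_k) / (image of ∂_{k+1}):

  H_1: rank ker ∂_1 − rank ∂_2 = (15 − 5) − 10 = 0, and ∂_2 has invariant factor 2 > 1, so H_1 ≅ Z/2.

(K is a triangulation of the real projective plane RP^2.)

H_1 = Z/2.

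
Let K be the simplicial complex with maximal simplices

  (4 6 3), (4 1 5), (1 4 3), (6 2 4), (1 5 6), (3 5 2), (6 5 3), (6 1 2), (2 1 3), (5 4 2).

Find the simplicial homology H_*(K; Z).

H_0 ≅ Z,  H_1 ≅ Z/2,  H_2 = 0.

Order the vertices as 1 < 2 < 3 < 4 < 5 < 6. Listing each simplex with vertices in this order, K has dimension 2 with simplices:

  0-simplices (6): [1], [2], [3], [4], [5], [6]
  1-simplices (15): [1,2], [1,3], [1,4], [1,5], [1,6], [2,3], [2,4], [2,5], [2,6], [3,4], [3,5], [3,6], [4,5], [4,6], [5,6]
  2-simplices (10): [1,2,3], [1,2,6], [1,3,4], [1,4,5], [1,5,6], [2,3,5], [2,4,5], [2,4,6], [3,4,6], [3,5,6]

so the chain groups are C_0 ≅ Z^6, C_1 ≅ Z^15, C_2 ≅ Z^10.

The boundary map ∂_1: C_1 → C_0 maps an edge to its endpoints' difference, ∂[p,q] = q − p.
As a 6×15 matrix over Z this has rank 5, with invariant factors (1,1,1,1,1).

The boundary map ∂_2: C_2 → C_1 sends each 2-simplex [p,q,r] to [q,r] − [p,r] + [p,q]. For instance
  ∂[1,5,6] = [5,6] − [1,6] + [1,5],
  ∂[1,4,5] = [4,5] − [1,5] + [1,4].
The 15×10 boundary matrix has rank 10 and Smith normal form diag(1,1,1,1,1,1,1,1,1,2).

Now H_k = ker ∂_k / im ∂_{k+1}, so:

  H_0: rank C_0 − rank ∂_1 = 6 − 5 = 1, and the invariant factors of ∂_1 are all 1, so H_0 = Z.
  H_1: rank ker ∂_1 − rank ∂_2 = (15 − 5) − 10 = 0, and ∂_2 has invariant factor 2 > 1, so H_1 = Z/2.
  H_2: rank ker ∂_2 − rank ∂_3 = (10 − 10) − 0 = 0, and there is no ∂_3, so H_2 = 0.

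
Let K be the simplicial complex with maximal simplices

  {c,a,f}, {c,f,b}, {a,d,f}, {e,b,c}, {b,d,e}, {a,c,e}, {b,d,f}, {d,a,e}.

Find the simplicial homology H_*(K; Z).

H_0 = Z,  H_1 = 0,  H_2 = Z.

Order the vertices as a < b < c < d < e < f. Listing each simplex with vertices in this order, K has dimension 2 with simplices:

  0-simplices (6): a, b, c, d, e, f
  1-simplices (12): ac, ad, ae, af, bc, bd, be, bf, ce, cf, de, df
  2-simplices (8): ace, acf, ade, adf, bce, bcf, bde, bdf

so the chain groups are C_0 ≅ Z^6, C_1 ≅ Z^12, C_2 ≅ Z^8.

∂_1: C_1 → C_0 maps an edge to its endpoints' difference, ∂[p,q] = q − p. For instance
  ∂bd = d − b.
The 6×12 boundary matrix has rank 5 and Smith normal form diag(1,1,1,1,1).

The boundary map ∂_2: C_2 → C_1 sends each 2-simplex [p,q,r] to [q,r] − [p,r] + [p,q]. For instance
  ∂ade = de − ae + ad,
  ∂acf = cf − af + ac.
The resulting 12×8 matrix has rank 7, and its Smith normal form has invariant factors (1,1,1,1,1,1,1).

From H_k ≅ ker(∂_k) / im(∂_{k+1}) we obtain:

  H_0: rank C_0 − rank ∂_1 = 6 − 5 = 1, and the invariant factors of ∂_1 are all 1, so H_0 ≅ Z.
  H_1: rank ker ∂_1 − rank ∂_2 = (12 − 5) − 7 = 0, and the invariant factors of ∂_2 are all 1, so H_1 ≅ 0.
  H_2: rank ker ∂_2 − rank ∂_3 = (8 − 7) − 0 = 1, and there is no ∂_3, so H_2 ≅ Z.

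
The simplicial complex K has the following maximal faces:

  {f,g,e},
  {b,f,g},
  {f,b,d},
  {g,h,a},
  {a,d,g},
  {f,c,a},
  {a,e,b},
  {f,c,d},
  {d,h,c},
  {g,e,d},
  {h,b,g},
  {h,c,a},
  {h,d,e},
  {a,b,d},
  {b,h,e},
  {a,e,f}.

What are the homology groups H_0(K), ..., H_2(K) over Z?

K has 8 vertices, 24 edges, 16 triangles.
rank ∂_0 = 0, rank ∂_1 = 7 ⇒ b_0 = 8 − 0 − 7 = 1; all invariant factors of ∂_1 are 1 so no torsion. So H_0 ≅ Z.
rank ∂_1 = 7, rank ∂_2 = 15 ⇒ b_1 = 24 − 7 − 15 = 2; all invariant factors of ∂_2 are 1 so no torsion. So H_1 ≅ Z^2.
rank ∂_2 = 15, rank ∂_3 = 0 ⇒ b_2 = 16 − 15 − 0 = 1. So H_2 ≅ Z.

H_0 = Z,  H_1 = Z^2,  H_2 = Z.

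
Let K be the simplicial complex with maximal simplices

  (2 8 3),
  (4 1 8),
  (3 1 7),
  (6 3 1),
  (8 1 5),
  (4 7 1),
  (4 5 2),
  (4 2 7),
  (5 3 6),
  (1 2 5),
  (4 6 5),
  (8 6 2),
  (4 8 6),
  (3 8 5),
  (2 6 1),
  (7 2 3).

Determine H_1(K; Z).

Take the total order 1 < 2 < 3 < 4 < 5 < 6 < 7 < 8 on the vertex set. Then K (dimension 2) consists of the simplices:

  0-simplices (8): [1], [2], [3], [4], [5], [6], [7], [8]
  1-simplices (24): (24 of them)
  2-simplices (16): [1,2,5], [1,2,6], [1,3,6], [1,3,7], [1,4,7], [1,4,8], [1,5,8], [2,3,7], [2,3,8], [2,4,5], [2,4,7], [2,6,8], [3,5,6], [3,5,8], [4,5,6], [4,6,8]

Hence C_0 ≅ Z^8, C_1 ≅ Z^24, C_2 ≅ Z^16.

The boundary map ∂_1: C_1 → C_0 maps an edge to its endpoints' difference, ∂[p,q] = q − p. For instance
  ∂[1,7] = [7] − [1].
The 8×24 boundary matrix has rank 7 and Smith normal form diag(1,1,1,1,1,1,1).

Boundary ∂_2: C_2 → C_1 acts by ∂[p,q,r] = [q,r] − [p,r] + [p,q]. For instance
  ∂[2,6,8] = [6,8] − [2,8] + [2,6],
  ∂[1,2,6] = [2,6] − [1,6] + [1,2].
As a 24×16 matrix over Z this has rank 15, with invariant factors (1,1,1,1,1,1,1,1,1,1,1,1,1,1,1).

From H_k ≅ ker(∂_k) / im(∂_{k+1}) we obtain:

  H_1: rank ker ∂_1 − rank ∂_2 = (24 − 7) − 15 = 2, and the invariant factors of ∂_2 are all 1, so H_1 = Z^2.

H_1 = Z^2.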